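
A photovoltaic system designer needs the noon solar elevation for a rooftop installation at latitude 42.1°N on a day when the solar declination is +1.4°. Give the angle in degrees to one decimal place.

At local solar noon the hour angle is zero, so the elevation is 90° − |φ − δ| = 90° − |42.1° − (1.4°)| = 90° − 40.7° = 49.3°.

49.3°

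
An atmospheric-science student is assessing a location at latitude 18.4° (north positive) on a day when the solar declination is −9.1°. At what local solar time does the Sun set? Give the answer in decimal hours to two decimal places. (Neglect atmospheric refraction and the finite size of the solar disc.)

The sunset hour angle satisfies cos H_s = −tan φ tan δ = 0.0533, giving H_s = 86.94°.
Sunset is at 12 + H_s/15 = 12 + 5.796 = 17.796 h local solar time.

17.80 h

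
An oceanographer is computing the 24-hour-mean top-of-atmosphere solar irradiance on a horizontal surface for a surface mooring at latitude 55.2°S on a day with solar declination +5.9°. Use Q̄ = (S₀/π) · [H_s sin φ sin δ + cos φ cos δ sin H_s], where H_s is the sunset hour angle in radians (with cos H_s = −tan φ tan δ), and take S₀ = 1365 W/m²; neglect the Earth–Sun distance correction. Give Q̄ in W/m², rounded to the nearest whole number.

192 W/m²

cos H_s = −tan(-55.2°) · tan(5.9°) = 0.1487, so H_s = arccos(0.1487) = 81.45°. In radians, H_s = 1.4216.
H_s sin φ sin δ = 1.4216 × -0.8211 × 0.1028 = -0.1200.
cos φ cos δ sin H_s = 0.5707 × 0.9947 × 0.9889 = 0.5614.
Q̄ = (1365/π) × (-0.1200 + 0.5614) = 434.49 × 0.4414 = 191.78 W/m².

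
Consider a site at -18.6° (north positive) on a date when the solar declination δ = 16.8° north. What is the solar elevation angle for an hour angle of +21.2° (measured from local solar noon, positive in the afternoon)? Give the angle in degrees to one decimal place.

cos θ_z = sin φ sin δ + cos φ cos δ cos H = (-0.3190)(0.2890) + (0.9478)(0.9573)(0.9323) = 0.7537.
θ_z = arccos(0.7537) = 41.09°, so the elevation is 90° − 41.09° = 48.91°.

48.9°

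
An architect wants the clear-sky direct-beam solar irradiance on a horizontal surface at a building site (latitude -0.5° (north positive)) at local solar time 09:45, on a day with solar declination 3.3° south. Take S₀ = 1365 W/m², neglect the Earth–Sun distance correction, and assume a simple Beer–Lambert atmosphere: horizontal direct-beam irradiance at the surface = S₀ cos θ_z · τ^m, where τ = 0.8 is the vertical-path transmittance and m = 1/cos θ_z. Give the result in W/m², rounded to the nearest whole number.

Hour angle H = 15° × (9.75 − 12) = -33.75°.
cos θ_z = sin φ sin δ + cos φ cos δ cos H = (-0.0087)(-0.0576) + (1.0000)(0.9983)(0.8315) = 0.8306.
Air mass m = 1/cos θ_z = 1/0.8306 = 1.204; τ^m = 0.8^1.204 = 0.7644.
Surface direct beam = 1365 × 0.8306 × 0.7644 = 866.65 W/m².

867 W/m²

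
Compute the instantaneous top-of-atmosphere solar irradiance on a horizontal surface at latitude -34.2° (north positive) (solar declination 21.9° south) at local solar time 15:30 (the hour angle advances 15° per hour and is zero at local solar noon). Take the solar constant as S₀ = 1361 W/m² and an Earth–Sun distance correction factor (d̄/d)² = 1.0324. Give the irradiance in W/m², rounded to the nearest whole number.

Hour angle H = 15° × (15.5 − 12) = 52.50°.
With φ = -34.2°, δ = -21.9°, H = 52.50°: sin φ sin δ = 0.2097, cos φ cos δ cos H = 0.4672, so cos θ_z = 0.6769.
Top-of-atmosphere irradiance = S₀ (d̄/d)² cos θ_z = 1361 × 1.0324 × 0.6769 = 951.11 W/m².

951 W/m²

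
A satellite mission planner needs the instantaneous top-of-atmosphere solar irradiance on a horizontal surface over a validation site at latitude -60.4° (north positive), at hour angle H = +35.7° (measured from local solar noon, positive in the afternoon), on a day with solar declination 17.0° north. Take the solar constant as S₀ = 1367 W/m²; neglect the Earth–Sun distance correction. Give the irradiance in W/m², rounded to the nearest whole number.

177 W/m²

With φ = -60.4°, δ = 17.0°, H = 35.70°: sin φ sin δ = -0.2542, cos φ cos δ cos H = 0.3836, so cos θ_z = 0.1294.
Top-of-atmosphere irradiance = S₀ cos θ_z = 1367 × 0.1294 = 176.89 W/m².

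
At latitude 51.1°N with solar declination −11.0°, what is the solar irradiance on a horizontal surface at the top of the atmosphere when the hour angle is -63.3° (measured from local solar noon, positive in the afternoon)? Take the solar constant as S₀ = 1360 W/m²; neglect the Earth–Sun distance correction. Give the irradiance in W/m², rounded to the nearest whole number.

175 W/m²

cos θ_z = sin φ sin δ + cos φ cos δ cos H = (0.7782)(-0.1908) + (0.6280)(0.9816)(0.4493) = 0.1285.
Top-of-atmosphere irradiance = S₀ cos θ_z = 1360 × 0.1285 = 174.76 W/m².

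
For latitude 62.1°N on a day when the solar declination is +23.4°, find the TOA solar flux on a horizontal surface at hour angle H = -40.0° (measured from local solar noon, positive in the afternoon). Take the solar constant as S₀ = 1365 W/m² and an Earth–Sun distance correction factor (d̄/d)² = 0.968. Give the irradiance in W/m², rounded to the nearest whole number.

cos θ_z = sin φ sin δ + cos φ cos δ cos H = (0.8838)(0.3971) + (0.4679)(0.9178)(0.7660) = 0.6799.
Top-of-atmosphere irradiance = S₀ (d̄/d)² cos θ_z = 1365 × 0.968 × 0.6799 = 898.37 W/m².

898 W/m²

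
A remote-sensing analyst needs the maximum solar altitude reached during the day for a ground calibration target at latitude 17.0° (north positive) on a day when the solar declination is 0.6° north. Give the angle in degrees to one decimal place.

73.6°

At local solar noon the hour angle is zero, so the elevation is 90° − |φ − δ| = 90° − |17.0° − (0.6°)| = 90° − 16.4° = 73.6°.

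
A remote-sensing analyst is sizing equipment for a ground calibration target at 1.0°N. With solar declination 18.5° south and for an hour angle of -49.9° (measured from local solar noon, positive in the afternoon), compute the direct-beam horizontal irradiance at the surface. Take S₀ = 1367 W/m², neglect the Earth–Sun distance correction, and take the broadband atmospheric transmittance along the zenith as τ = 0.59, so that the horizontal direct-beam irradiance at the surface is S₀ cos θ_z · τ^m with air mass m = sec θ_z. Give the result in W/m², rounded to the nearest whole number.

346 W/m²

cos θ_z = sin(1.0°) sin(-18.5°) + cos(1.0°) cos(-18.5°) cos(-49.90°) = -0.0055 + 0.6107 = 0.6052.
Air mass m = 1/cos θ_z = 1/0.6052 = 1.652; τ^m = 0.59^1.652 = 0.4183.
Surface direct beam = 1367 × 0.6052 × 0.4183 = 346.06 W/m².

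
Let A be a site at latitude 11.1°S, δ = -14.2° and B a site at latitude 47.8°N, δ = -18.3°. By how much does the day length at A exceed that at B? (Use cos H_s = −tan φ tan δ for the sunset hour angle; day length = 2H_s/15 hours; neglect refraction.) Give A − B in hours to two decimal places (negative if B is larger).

A: H_s = arccos(−tan -11.1° · tan -14.2°) = 92.85°, so 2H_s/15 = 12.3800 h.
B: H_s = arccos(−tan 47.8° · tan -18.3°) = 68.61°, so 2H_s/15 = 9.1480 h.
A − B = 12.3800 − 9.1480 = 3.2320 h.

+3.23 h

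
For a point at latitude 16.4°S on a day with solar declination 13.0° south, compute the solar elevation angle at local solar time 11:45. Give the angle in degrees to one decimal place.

Hour angle H = 15° × (11.75 − 12) = -3.75°.
cos θ_z = sin(-16.4°) sin(-13.0°) + cos(-16.4°) cos(-13.0°) cos(-3.75°) = 0.0635 + 0.9327 = 0.9962.
θ_z = arccos(0.9962) = 5.00°, so the elevation is 90° − 5.00° = 85.00°.

85.0°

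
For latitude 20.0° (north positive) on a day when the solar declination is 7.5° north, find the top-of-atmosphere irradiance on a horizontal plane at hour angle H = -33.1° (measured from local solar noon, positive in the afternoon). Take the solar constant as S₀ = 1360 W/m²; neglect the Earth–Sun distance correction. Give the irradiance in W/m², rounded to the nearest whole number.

1122 W/m²

With φ = 20.0°, δ = 7.5°, H = -33.10°: sin φ sin δ = 0.0446, cos φ cos δ cos H = 0.7805, so cos θ_z = 0.8251.
Top-of-atmosphere irradiance = S₀ cos θ_z = 1360 × 0.8251 = 1122.14 W/m².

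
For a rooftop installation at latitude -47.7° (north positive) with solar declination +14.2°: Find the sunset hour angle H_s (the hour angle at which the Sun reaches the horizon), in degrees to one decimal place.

−tan φ tan δ = −(-1.0990)(0.2530) = 0.2780; H_s = arccos(0.2780) = 73.86°.

73.9°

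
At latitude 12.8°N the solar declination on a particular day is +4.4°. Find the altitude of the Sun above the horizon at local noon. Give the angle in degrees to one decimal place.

At local solar noon the hour angle is zero, so the elevation is 90° − |φ − δ| = 90° − |12.8° − (4.4°)| = 90° − 8.4° = 81.6°.

81.6°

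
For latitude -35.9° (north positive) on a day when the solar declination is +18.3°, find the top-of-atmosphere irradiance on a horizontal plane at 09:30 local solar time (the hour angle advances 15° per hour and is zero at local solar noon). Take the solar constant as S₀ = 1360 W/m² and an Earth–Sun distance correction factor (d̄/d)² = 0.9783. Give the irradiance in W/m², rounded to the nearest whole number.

Hour angle H = 15° × (9.5 − 12) = -37.50°.
With φ = -35.9°, δ = 18.3°, H = -37.50°: sin φ sin δ = -0.1841, cos φ cos δ cos H = 0.6101, so cos θ_z = 0.4260.
Top-of-atmosphere irradiance = S₀ (d̄/d)² cos θ_z = 1360 × 0.9783 × 0.4260 = 566.79 W/m².

567 W/m²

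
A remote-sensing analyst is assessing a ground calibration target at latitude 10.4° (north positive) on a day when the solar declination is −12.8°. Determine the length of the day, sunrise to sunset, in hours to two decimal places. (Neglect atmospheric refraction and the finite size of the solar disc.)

11.68 hours

The sunset hour angle satisfies cos H_s = −tan φ tan δ = 0.0417, giving H_s = 87.61°.
Day length = 2 H_s / 15° h⁻¹ = 175.22° / 15 = 11.681 h.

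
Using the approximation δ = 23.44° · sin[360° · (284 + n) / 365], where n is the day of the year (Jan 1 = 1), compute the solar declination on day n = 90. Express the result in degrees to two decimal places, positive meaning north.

+3.62°

360 × (284 + 90) / 365 = 368.877°; sin(368.877°) = 0.1543.
δ = 23.44 × 0.1543 = 3.617° ≈ +3.62°.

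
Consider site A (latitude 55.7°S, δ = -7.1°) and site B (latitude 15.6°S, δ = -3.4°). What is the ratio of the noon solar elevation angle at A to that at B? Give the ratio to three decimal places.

0.532

A: 90° − |-55.7 − (-7.1)| = 41.40°.
B: 90° − |-15.6 − (-3.4)| = 77.80°.
Ratio A/B = 41.4000 / 77.8000 = 0.5321.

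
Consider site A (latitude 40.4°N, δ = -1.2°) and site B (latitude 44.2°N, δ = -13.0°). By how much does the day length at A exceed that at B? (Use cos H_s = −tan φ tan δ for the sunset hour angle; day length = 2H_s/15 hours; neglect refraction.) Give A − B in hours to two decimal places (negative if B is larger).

+1.59 h

A: H_s = arccos(−tan 40.4° · tan -1.2°) = 88.98°, so 2H_s/15 = 11.8640 h.
B: H_s = arccos(−tan 44.2° · tan -13.0°) = 77.03°, so 2H_s/15 = 10.2707 h.
A − B = 11.8640 − 10.2707 = 1.5933 h.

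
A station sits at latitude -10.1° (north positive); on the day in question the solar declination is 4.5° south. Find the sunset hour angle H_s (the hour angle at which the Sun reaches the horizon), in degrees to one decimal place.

90.8°

−tan φ tan δ = −(-0.1781)(-0.0787) = -0.0140; H_s = arccos(-0.0140) = 90.80°.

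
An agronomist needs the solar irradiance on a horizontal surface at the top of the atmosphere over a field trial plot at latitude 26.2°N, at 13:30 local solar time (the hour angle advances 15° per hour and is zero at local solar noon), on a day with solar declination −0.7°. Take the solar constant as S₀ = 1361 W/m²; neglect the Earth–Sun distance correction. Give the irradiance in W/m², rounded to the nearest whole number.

Hour angle H = 15° × (13.5 − 12) = 22.50°.
With φ = 26.2°, δ = -0.7°, H = 22.50°: sin φ sin δ = -0.0054, cos φ cos δ cos H = 0.8289, so cos θ_z = 0.8235.
Top-of-atmosphere irradiance = S₀ cos θ_z = 1361 × 0.8235 = 1120.78 W/m².

1121 W/m²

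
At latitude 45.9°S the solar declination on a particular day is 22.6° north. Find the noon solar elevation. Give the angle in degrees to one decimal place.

21.5°

At local solar noon the hour angle is zero, so the elevation is 90° − |φ − δ| = 90° − |-45.9° − (22.6°)| = 90° − 68.5° = 21.5°.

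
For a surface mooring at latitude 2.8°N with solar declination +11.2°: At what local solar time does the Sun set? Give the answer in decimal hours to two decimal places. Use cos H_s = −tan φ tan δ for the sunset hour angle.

18.04 h

−tan φ tan δ = −(0.0489)(0.1980) = -0.0097; H_s = arccos(-0.0097) = 90.56°.
Sunset is at 12 + H_s/15 = 12 + 6.037 = 18.037 h local solar time.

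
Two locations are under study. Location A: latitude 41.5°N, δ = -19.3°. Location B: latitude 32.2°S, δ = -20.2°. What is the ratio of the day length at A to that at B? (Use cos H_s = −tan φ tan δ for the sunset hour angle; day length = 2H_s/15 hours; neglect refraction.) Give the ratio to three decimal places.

0.696

A: H_s = arccos(−tan 41.5° · tan -19.3°) = 71.95°, so 2H_s/15 = 9.5933 h.
B: H_s = arccos(−tan -32.2° · tan -20.2°) = 103.40°, so 2H_s/15 = 13.7867 h.
Ratio A/B = 9.5933 / 13.7867 = 0.6958.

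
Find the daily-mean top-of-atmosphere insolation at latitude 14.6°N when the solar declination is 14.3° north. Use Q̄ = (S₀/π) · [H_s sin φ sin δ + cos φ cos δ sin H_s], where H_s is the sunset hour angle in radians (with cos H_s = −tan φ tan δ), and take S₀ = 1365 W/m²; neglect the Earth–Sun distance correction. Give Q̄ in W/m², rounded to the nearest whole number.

The sunset hour angle satisfies cos H_s = −tan φ tan δ = -0.0664, giving H_s = 93.81°. In radians, H_s = 1.6373.
H_s sin φ sin δ = 1.6373 × 0.2521 × 0.2470 = 0.1020.
cos φ cos δ sin H_s = 0.9677 × 0.9690 × 0.9978 = 0.9356.
Q̄ = (1365/π) × (0.1020 + 0.9356) = 434.49 × 1.0376 = 450.83 W/m².

451 W/m²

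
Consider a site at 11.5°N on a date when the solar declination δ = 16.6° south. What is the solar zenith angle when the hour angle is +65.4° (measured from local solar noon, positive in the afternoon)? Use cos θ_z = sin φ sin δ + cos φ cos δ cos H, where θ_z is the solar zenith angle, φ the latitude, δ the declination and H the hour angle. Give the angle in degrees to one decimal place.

70.5°

cos θ_z = sin φ sin δ + cos φ cos δ cos H = (0.1994)(-0.2857) + (0.9799)(0.9583)(0.4163) = 0.3340.
θ_z = arccos(0.3340) = 70.49°.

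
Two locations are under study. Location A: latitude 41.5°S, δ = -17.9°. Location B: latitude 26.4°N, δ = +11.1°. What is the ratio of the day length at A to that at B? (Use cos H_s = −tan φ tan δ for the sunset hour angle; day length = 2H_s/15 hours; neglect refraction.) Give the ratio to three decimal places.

A: H_s = arccos(−tan -41.5° · tan -17.9°) = 106.60°, so 2H_s/15 = 14.2133 h.
B: H_s = arccos(−tan 26.4° · tan 11.1°) = 95.59°, so 2H_s/15 = 12.7453 h.
Ratio A/B = 14.2133 / 12.7453 = 1.1152.

1.115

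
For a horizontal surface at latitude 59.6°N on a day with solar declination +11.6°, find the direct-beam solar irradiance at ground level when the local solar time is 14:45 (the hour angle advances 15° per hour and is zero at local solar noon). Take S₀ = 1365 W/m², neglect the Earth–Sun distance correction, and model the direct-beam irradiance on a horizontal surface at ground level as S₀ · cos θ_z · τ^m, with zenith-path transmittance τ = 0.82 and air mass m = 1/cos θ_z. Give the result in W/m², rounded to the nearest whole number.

Hour angle H = 15° × (14.75 − 12) = 41.25°.
cos θ_z = sin φ sin δ + cos φ cos δ cos H = (0.8625)(0.2011) + (0.5060)(0.9796)(0.7518) = 0.5461.
Air mass m = 1/cos θ_z = 1/0.5461 = 1.831; τ^m = 0.82^1.831 = 0.6953.
Surface direct beam = 1365 × 0.5461 × 0.6953 = 518.30 W/m².

518 W/m²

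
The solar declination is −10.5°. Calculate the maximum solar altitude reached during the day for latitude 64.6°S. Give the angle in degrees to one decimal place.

35.9°

At local solar noon the hour angle is zero, so the elevation is 90° − |φ − δ| = 90° − |-64.6° − (-10.5°)| = 90° − 54.1° = 35.9°.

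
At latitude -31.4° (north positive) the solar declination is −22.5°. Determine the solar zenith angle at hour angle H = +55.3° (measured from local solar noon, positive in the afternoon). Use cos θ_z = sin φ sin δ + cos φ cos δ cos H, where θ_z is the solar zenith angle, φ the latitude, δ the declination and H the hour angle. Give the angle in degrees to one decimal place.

49.6°

cos θ_z = sin(-31.4°) sin(-22.5°) + cos(-31.4°) cos(-22.5°) cos(55.30°) = 0.1994 + 0.4489 = 0.6483.
θ_z = arccos(0.6483) = 49.59°.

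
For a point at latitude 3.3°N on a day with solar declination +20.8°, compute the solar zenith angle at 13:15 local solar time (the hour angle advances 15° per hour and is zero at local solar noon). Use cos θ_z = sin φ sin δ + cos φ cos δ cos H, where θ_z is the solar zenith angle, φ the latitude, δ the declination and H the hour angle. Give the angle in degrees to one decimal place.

Hour angle H = 15° × (13.25 − 12) = 18.75°.
With φ = 3.3°, δ = 20.8°, H = 18.75°: sin φ sin δ = 0.0204, cos φ cos δ cos H = 0.8837, so cos θ_z = 0.9041.
θ_z = arccos(0.9041) = 25.30°.

25.3°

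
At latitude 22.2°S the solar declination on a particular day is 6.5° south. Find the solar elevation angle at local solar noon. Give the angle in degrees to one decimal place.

74.3°

At local solar noon the hour angle is zero, so the elevation is 90° − |φ − δ| = 90° − |-22.2° − (-6.5°)| = 90° − 15.7° = 74.3°.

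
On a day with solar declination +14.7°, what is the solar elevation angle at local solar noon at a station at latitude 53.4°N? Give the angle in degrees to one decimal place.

51.3°

At local solar noon the hour angle is zero, so the elevation is 90° − |φ − δ| = 90° − |53.4° − (14.7°)| = 90° − 38.7° = 51.3°.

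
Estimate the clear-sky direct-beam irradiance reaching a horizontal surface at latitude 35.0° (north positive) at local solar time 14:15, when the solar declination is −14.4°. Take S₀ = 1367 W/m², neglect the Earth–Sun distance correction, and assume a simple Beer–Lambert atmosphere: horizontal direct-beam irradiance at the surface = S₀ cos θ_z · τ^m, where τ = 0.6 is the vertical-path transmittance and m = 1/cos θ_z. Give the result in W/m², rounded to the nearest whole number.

Hour angle H = 15° × (14.25 − 12) = 33.75°.
cos θ_z = sin(35.0°) sin(-14.4°) + cos(35.0°) cos(-14.4°) cos(33.75°) = -0.1426 + 0.6597 = 0.5171.
Air mass m = 1/cos θ_z = 1/0.5171 = 1.934; τ^m = 0.6^1.934 = 0.3723.
Surface direct beam = 1367 × 0.5171 × 0.3723 = 263.17 W/m².

263 W/m²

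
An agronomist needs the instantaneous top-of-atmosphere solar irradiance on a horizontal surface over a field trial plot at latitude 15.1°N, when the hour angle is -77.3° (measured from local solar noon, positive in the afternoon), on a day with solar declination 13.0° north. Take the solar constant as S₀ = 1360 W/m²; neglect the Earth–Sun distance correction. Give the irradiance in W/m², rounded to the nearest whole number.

361 W/m²

cos θ_z = sin(15.1°) sin(13.0°) + cos(15.1°) cos(13.0°) cos(-77.30°) = 0.0586 + 0.2068 = 0.2654.
Top-of-atmosphere irradiance = S₀ cos θ_z = 1360 × 0.2654 = 360.94 W/m².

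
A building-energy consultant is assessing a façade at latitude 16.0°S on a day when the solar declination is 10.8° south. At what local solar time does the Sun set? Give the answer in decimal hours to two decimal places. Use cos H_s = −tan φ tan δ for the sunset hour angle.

−tan φ tan δ = −(-0.2867)(-0.1908) = -0.0547; H_s = arccos(-0.0547) = 93.14°.
Sunset is at 12 + H_s/15 = 12 + 6.209 = 18.209 h local solar time.

18.21 h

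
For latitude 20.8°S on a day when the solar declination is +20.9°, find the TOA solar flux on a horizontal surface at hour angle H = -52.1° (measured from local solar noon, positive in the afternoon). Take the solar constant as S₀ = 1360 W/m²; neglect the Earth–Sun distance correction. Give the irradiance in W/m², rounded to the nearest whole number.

557 W/m²

cos θ_z = sin φ sin δ + cos φ cos δ cos H = (-0.3551)(0.3567) + (0.9348)(0.9342)(0.6143) = 0.4098.
Top-of-atmosphere irradiance = S₀ cos θ_z = 1360 × 0.4098 = 557.33 W/m².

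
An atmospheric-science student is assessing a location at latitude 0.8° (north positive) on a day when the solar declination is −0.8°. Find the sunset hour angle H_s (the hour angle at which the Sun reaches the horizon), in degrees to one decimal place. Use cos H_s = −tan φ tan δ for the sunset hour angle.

90.0°

−tan φ tan δ = −(0.0140)(-0.0140) = 0.0002; H_s = arccos(0.0002) = 89.99°.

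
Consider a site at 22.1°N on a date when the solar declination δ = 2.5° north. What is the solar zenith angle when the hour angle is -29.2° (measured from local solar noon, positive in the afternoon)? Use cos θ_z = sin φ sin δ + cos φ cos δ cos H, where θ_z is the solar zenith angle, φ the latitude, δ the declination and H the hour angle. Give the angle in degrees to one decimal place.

34.5°

cos θ_z = sin(22.1°) sin(2.5°) + cos(22.1°) cos(2.5°) cos(-29.20°) = 0.0164 + 0.8080 = 0.8244.
θ_z = arccos(0.8244) = 34.47°.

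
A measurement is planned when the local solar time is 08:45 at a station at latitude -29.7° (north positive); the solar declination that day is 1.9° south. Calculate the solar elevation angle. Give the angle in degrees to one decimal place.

36.1°

Hour angle H = 15° × (8.75 − 12) = -48.75°.
cos θ_z = sin(-29.7°) sin(-1.9°) + cos(-29.7°) cos(-1.9°) cos(-48.75°) = 0.0164 + 0.5724 = 0.5888.
θ_z = arccos(0.5888) = 53.93°, so the elevation is 90° − 53.93° = 36.07°.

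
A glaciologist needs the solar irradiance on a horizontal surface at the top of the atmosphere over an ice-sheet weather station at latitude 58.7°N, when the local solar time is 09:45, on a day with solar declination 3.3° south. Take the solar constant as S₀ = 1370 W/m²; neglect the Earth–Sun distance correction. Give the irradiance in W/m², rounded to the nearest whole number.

Hour angle H = 15° × (9.75 − 12) = -33.75°.
cos θ_z = sin φ sin δ + cos φ cos δ cos H = (0.8545)(-0.0576) + (0.5195)(0.9983)(0.8315) = 0.3820.
Top-of-atmosphere irradiance = S₀ cos θ_z = 1370 × 0.3820 = 523.34 W/m².

523 W/m²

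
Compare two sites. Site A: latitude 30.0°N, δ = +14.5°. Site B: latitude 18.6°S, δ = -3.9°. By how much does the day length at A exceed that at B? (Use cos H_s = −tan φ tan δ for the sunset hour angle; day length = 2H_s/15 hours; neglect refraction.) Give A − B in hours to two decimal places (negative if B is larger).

+0.97 h

A: H_s = arccos(−tan 30.0° · tan 14.5°) = 98.59°, so 2H_s/15 = 13.1453 h.
B: H_s = arccos(−tan -18.6° · tan -3.9°) = 91.31°, so 2H_s/15 = 12.1747 h.
A − B = 13.1453 − 12.1747 = 0.9706 h.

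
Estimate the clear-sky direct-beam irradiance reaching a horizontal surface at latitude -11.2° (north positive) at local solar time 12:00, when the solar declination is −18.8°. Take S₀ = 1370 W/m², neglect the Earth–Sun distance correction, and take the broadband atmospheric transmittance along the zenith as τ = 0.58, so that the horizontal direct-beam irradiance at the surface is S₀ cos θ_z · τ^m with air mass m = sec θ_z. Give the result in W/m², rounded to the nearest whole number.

784 W/m²

Hour angle H = 15° × (12 − 12) = 0.00°.
cos θ_z = sin φ sin δ + cos φ cos δ cos H = (-0.1942)(-0.3223) + (0.9810)(0.9466)(1.0000) = 0.9912.
Air mass m = 1/cos θ_z = 1/0.9912 = 1.009; τ^m = 0.58^1.009 = 0.5772.
Surface direct beam = 1370 × 0.9912 × 0.5772 = 783.81 W/m².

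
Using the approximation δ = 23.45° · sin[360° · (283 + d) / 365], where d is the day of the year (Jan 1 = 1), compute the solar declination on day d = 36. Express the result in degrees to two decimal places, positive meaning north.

-16.69°

360 × (283 + 36) / 365 = 314.630°; sin(314.630°) = -0.7117.
δ = 23.45 × -0.7117 = -16.689° ≈ -16.69°.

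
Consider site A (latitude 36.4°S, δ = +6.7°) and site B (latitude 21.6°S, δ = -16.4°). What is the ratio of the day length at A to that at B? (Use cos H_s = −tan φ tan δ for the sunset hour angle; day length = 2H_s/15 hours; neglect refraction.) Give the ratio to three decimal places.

0.879

A: H_s = arccos(−tan -36.4° · tan 6.7°) = 85.03°, so 2H_s/15 = 11.3373 h.
B: H_s = arccos(−tan -21.6° · tan -16.4°) = 96.69°, so 2H_s/15 = 12.8920 h.
Ratio A/B = 11.3373 / 12.8920 = 0.8794.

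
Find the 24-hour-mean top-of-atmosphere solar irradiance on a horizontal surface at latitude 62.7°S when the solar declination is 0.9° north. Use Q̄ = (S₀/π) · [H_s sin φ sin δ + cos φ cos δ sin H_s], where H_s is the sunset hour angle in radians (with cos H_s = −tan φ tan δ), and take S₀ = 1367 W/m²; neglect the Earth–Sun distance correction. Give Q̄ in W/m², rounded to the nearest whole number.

The sunset hour angle satisfies cos H_s = −tan φ tan δ = 0.0304, giving H_s = 88.26°. In radians, H_s = 1.5404.
H_s sin φ sin δ = 1.5404 × -0.8886 × 0.0157 = -0.0215.
cos φ cos δ sin H_s = 0.4586 × 0.9999 × 0.9995 = 0.4583.
Q̄ = (1367/π) × (-0.0215 + 0.4583) = 435.13 × 0.4368 = 190.06 W/m².

190 W/m²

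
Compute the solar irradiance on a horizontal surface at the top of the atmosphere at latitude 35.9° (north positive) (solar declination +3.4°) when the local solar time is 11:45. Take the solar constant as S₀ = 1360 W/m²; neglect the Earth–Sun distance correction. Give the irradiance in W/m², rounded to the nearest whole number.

1145 W/m²

Hour angle H = 15° × (11.75 − 12) = -3.75°.
cos θ_z = sin(35.9°) sin(3.4°) + cos(35.9°) cos(3.4°) cos(-3.75°) = 0.0348 + 0.8069 = 0.8417.
Top-of-atmosphere irradiance = S₀ cos θ_z = 1360 × 0.8417 = 1144.71 W/m².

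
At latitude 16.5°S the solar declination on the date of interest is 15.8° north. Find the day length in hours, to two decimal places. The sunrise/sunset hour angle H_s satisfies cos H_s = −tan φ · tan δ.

11.36 hours

cos H_s = −tan(-16.5°) · tan(15.8°) = 0.0838, so H_s = arccos(0.0838) = 85.19°.
Day length = 2 H_s / 15° h⁻¹ = 170.38° / 15 = 11.359 h.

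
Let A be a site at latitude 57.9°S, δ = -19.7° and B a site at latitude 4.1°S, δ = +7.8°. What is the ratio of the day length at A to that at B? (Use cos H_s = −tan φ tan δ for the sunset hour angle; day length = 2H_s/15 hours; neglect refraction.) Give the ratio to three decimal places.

1.395

A: H_s = arccos(−tan -57.9° · tan -19.7°) = 124.80°, so 2H_s/15 = 16.6400 h.
B: H_s = arccos(−tan -4.1° · tan 7.8°) = 89.44°, so 2H_s/15 = 11.9253 h.
Ratio A/B = 16.6400 / 11.9253 = 1.3954.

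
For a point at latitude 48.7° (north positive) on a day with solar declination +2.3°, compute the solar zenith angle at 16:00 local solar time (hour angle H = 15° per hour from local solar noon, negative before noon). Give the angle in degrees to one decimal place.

Hour angle H = 15° × (16 − 12) = 60.00°.
With φ = 48.7°, δ = 2.3°, H = 60.00°: sin φ sin δ = 0.0301, cos φ cos δ cos H = 0.3297, so cos θ_z = 0.3598.
θ_z = arccos(0.3598) = 68.91°.

68.9°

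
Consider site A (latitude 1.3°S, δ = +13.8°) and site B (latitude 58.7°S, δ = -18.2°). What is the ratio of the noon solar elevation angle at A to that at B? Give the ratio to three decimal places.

1.513

A: 90° − |-1.3 − (13.8)| = 74.90°.
B: 90° − |-58.7 − (-18.2)| = 49.50°.
Ratio A/B = 74.9000 / 49.5000 = 1.5131.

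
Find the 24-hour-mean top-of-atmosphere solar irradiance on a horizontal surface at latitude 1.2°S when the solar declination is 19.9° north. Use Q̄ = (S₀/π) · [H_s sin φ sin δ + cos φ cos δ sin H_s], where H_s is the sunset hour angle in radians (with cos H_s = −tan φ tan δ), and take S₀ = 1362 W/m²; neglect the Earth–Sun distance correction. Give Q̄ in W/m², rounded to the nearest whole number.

403 W/m²

cos H_s = −tan(-1.2°) · tan(19.9°) = 0.0076, so H_s = arccos(0.0076) = 89.56°. In radians, H_s = 1.5631.
H_s sin φ sin δ = 1.5631 × -0.0209 × 0.3404 = -0.0111.
cos φ cos δ sin H_s = 0.9998 × 0.9403 × 1.0000 = 0.9401.
Q̄ = (1362/π) × (-0.0111 + 0.9401) = 433.54 × 0.9290 = 402.76 W/m².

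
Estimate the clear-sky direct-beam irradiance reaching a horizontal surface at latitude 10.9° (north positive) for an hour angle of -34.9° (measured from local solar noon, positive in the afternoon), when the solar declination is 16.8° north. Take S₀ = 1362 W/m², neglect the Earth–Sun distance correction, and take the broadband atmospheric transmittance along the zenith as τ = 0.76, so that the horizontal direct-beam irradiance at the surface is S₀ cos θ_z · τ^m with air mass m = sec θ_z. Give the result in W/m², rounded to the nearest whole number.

With φ = 10.9°, δ = 16.8°, H = -34.90°: sin φ sin δ = 0.0547, cos φ cos δ cos H = 0.7710, so cos θ_z = 0.8257.
Air mass m = 1/cos θ_z = 1/0.8257 = 1.211; τ^m = 0.76^1.211 = 0.7172.
Surface direct beam = 1362 × 0.8257 × 0.7172 = 806.57 W/m².

807 W/m²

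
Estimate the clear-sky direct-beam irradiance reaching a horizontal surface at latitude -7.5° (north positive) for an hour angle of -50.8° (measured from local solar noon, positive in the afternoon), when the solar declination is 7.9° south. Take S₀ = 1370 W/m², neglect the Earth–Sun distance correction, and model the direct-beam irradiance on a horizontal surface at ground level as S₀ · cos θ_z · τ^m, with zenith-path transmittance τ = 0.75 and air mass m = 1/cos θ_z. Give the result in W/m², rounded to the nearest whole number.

558 W/m²

With φ = -7.5°, δ = -7.9°, H = -50.80°: sin φ sin δ = 0.0179, cos φ cos δ cos H = 0.6207, so cos θ_z = 0.6386.
Air mass m = 1/cos θ_z = 1/0.6386 = 1.566; τ^m = 0.75^1.566 = 0.6373.
Surface direct beam = 1370 × 0.6386 × 0.6373 = 557.56 W/m².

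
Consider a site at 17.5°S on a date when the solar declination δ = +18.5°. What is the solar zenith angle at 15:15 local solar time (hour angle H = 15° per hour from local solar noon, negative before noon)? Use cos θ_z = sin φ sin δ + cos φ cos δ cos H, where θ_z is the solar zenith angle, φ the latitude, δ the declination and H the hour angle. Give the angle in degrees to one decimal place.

Hour angle H = 15° × (15.25 − 12) = 48.75°.
With φ = -17.5°, δ = 18.5°, H = 48.75°: sin φ sin δ = -0.0954, cos φ cos δ cos H = 0.5963, so cos θ_z = 0.5009.
θ_z = arccos(0.5009) = 59.94°.

59.9°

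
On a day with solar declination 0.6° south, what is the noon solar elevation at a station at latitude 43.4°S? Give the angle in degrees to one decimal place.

47.2°

At local solar noon the hour angle is zero, so the elevation is 90° − |φ − δ| = 90° − |-43.4° − (-0.6°)| = 90° − 42.8° = 47.2°.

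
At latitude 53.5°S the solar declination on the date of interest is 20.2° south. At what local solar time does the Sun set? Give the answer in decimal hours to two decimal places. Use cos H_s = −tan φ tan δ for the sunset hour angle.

cos H_s = −tan(-53.5°) · tan(-20.2°) = -0.4972, so H_s = arccos(-0.4972) = 119.81°.
Sunset is at 12 + H_s/15 = 12 + 7.987 = 19.987 h local solar time.

19.99 h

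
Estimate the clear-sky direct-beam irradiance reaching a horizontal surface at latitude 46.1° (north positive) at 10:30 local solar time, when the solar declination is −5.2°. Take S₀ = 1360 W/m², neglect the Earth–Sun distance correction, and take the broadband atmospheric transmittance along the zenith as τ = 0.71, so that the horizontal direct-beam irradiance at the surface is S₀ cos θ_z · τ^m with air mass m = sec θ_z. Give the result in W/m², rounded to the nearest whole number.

Hour angle H = 15° × (10.5 − 12) = -22.50°.
With φ = 46.1°, δ = -5.2°, H = -22.50°: sin φ sin δ = -0.0653, cos φ cos δ cos H = 0.6380, so cos θ_z = 0.5727.
Air mass m = 1/cos θ_z = 1/0.5727 = 1.746; τ^m = 0.71^1.746 = 0.5499.
Surface direct beam = 1360 × 0.5727 × 0.5499 = 428.30 W/m².

428 W/m²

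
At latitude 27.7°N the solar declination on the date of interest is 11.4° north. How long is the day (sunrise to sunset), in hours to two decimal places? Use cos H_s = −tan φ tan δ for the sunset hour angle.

The sunset hour angle satisfies cos H_s = −tan φ tan δ = -0.1059, giving H_s = 96.08°.
Day length = 2 H_s / 15° h⁻¹ = 192.16° / 15 = 12.811 h.

12.81 hours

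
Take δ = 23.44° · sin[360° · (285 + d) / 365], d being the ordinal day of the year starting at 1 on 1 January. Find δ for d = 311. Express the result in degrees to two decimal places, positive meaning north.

360 × (285 + 311) / 365 = 587.836°; sin(587.836°) = -0.7412.
δ = 23.44 × -0.7412 = -17.374° ≈ -17.37°.

-17.37°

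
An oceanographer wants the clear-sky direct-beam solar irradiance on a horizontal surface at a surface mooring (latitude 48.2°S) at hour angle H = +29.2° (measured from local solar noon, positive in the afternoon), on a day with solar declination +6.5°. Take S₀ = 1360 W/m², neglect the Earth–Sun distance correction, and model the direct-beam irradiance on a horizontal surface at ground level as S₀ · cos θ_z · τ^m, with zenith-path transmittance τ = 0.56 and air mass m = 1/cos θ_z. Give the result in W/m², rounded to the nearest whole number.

207 W/m²

cos θ_z = sin φ sin δ + cos φ cos δ cos H = (-0.7455)(0.1132) + (0.6665)(0.9936)(0.8729) = 0.4937.
Air mass m = 1/cos θ_z = 1/0.4937 = 2.026; τ^m = 0.56^2.026 = 0.3089.
Surface direct beam = 1360 × 0.4937 × 0.3089 = 207.41 W/m².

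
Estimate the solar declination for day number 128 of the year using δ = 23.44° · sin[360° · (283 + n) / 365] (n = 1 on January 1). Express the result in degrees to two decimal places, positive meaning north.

+16.68°

360 × (283 + 128) / 365 = 405.370°; sin(405.370°) = 0.7117.
δ = 23.44 × 0.7117 = 16.682° ≈ +16.68°.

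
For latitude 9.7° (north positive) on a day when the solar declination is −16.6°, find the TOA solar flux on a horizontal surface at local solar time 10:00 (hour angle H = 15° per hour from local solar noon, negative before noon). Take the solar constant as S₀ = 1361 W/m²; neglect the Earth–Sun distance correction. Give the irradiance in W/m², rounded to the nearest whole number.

1048 W/m²

Hour angle H = 15° × (10 − 12) = -30.00°.
With φ = 9.7°, δ = -16.6°, H = -30.00°: sin φ sin δ = -0.0481, cos φ cos δ cos H = 0.8181, so cos θ_z = 0.7700.
Top-of-atmosphere irradiance = S₀ cos θ_z = 1361 × 0.7700 = 1047.97 W/m².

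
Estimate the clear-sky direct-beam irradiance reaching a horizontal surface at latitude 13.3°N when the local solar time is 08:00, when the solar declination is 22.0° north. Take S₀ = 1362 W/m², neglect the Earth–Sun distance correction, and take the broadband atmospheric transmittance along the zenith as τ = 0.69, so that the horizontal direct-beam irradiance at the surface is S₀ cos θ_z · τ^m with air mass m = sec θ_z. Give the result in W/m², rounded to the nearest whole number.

367 W/m²

Hour angle H = 15° × (8 − 12) = -60.00°.
cos θ_z = sin φ sin δ + cos φ cos δ cos H = (0.2300)(0.3746) + (0.9732)(0.9272)(0.5000) = 0.5373.
Air mass m = 1/cos θ_z = 1/0.5373 = 1.861; τ^m = 0.69^1.861 = 0.5013.
Surface direct beam = 1362 × 0.5373 × 0.5013 = 366.85 W/m².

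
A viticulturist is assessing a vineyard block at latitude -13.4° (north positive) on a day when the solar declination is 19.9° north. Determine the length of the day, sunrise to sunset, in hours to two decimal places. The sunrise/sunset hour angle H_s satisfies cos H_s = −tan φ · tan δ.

11.34 hours

The sunset hour angle satisfies cos H_s = −tan φ tan δ = 0.0862, giving H_s = 85.05°.
Day length = 2 H_s / 15° h⁻¹ = 170.10° / 15 = 11.340 h.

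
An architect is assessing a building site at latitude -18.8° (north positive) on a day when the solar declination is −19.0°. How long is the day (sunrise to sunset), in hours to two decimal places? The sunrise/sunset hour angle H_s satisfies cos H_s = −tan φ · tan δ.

12.90 hours

cos H_s = −tan(-18.8°) · tan(-19.0°) = -0.1172, so H_s = arccos(-0.1172) = 96.73°.
Day length = 2 H_s / 15° h⁻¹ = 193.46° / 15 = 12.897 h.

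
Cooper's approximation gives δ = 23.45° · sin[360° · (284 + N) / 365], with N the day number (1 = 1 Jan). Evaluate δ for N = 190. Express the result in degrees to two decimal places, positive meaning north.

360 × (284 + 190) / 365 = 467.507°; sin(467.507°) = 0.9537.
δ = 23.45 × 0.9537 = 22.364° ≈ +22.36°.

+22.36°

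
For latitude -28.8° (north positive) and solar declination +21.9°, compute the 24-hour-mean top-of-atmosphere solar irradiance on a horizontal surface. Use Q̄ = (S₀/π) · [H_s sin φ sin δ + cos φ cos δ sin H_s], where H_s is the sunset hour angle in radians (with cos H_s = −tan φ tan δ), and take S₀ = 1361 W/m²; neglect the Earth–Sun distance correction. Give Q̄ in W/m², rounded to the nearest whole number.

239 W/m²

−tan φ tan δ = −(-0.5498)(0.4020) = 0.2210; H_s = arccos(0.2210) = 77.23°. In radians, H_s = 1.3479.
H_s sin φ sin δ = 1.3479 × -0.4818 × 0.3730 = -0.2422.
cos φ cos δ sin H_s = 0.8763 × 0.9278 × 0.9753 = 0.7929.
Q̄ = (1361/π) × (-0.2422 + 0.7929) = 433.22 × 0.5507 = 238.57 W/m².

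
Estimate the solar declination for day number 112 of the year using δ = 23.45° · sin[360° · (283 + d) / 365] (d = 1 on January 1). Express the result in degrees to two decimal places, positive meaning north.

360 × (283 + 112) / 365 = 389.589°; sin(389.589°) = 0.4938.
δ = 23.45 × 0.4938 = 11.580° ≈ +11.58°.

+11.58°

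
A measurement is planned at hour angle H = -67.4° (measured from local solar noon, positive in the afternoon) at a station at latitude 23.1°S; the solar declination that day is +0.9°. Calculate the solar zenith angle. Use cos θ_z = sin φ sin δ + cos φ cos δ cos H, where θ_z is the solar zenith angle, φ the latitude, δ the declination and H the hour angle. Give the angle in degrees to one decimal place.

69.7°

With φ = -23.1°, δ = 0.9°, H = -67.40°: sin φ sin δ = -0.0062, cos φ cos δ cos H = 0.3534, so cos θ_z = 0.3472.
θ_z = arccos(0.3472) = 69.68°.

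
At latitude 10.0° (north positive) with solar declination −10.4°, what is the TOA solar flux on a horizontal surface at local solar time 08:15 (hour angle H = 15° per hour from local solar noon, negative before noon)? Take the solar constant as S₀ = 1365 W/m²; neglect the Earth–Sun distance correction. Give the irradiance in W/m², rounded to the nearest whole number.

692 W/m²

Hour angle H = 15° × (8.25 − 12) = -56.25°.
cos θ_z = sin(10.0°) sin(-10.4°) + cos(10.0°) cos(-10.4°) cos(-56.25°) = -0.0313 + 0.5381 = 0.5068.
Top-of-atmosphere irradiance = S₀ cos θ_z = 1365 × 0.5068 = 691.78 W/m².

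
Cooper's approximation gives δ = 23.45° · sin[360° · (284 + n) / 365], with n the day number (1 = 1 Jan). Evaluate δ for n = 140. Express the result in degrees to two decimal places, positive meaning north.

360 × (284 + 140) / 365 = 418.192°; sin(418.192°) = 0.8498.
δ = 23.45 × 0.8498 = 19.928° ≈ +19.93°.

+19.93°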